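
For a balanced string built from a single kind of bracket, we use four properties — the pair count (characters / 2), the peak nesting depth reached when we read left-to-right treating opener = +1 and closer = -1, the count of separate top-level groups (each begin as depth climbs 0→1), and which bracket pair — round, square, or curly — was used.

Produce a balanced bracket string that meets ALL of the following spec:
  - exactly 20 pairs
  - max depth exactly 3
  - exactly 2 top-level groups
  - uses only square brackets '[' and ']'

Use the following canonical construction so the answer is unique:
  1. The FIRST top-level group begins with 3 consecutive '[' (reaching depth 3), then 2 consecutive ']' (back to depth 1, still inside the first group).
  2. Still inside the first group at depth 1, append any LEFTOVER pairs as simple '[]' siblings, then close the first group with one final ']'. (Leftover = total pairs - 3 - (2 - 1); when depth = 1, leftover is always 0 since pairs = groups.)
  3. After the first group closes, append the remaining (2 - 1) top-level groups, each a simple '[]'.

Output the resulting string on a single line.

Answer: [[[]][][][][][][][][][][][][][][][][]][]

Derivation:
Spec: pairs=20 depth=3 groups=2
Leftover pairs = 20 - 3 - (2-1) = 16
First group: deep chain of depth 3 + 16 sibling pairs
Remaining 1 groups: simple '[]' each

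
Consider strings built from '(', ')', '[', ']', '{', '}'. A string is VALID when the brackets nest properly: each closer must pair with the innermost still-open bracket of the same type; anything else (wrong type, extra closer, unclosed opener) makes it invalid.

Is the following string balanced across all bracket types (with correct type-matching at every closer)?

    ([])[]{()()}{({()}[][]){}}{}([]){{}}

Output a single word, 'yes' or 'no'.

Answer: yes

Derivation:
pos 0: push '('; stack = (
pos 1: push '['; stack = ([
pos 2: ']' matches '['; pop; stack = (
pos 3: ')' matches '('; pop; stack = (empty)
pos 4: push '['; stack = [
pos 5: ']' matches '['; pop; stack = (empty)
pos 6: push '{'; stack = {
pos 7: push '('; stack = {(
pos 8: ')' matches '('; pop; stack = {
pos 9: push '('; stack = {(
pos 10: ')' matches '('; pop; stack = {
pos 11: '}' matches '{'; pop; stack = (empty)
pos 12: push '{'; stack = {
pos 13: push '('; stack = {(
pos 14: push '{'; stack = {({
pos 15: push '('; stack = {({(
pos 16: ')' matches '('; pop; stack = {({
pos 17: '}' matches '{'; pop; stack = {(
pos 18: push '['; stack = {([
pos 19: ']' matches '['; pop; stack = {(
pos 20: push '['; stack = {([
pos 21: ']' matches '['; pop; stack = {(
pos 22: ')' matches '('; pop; stack = {
pos 23: push '{'; stack = {{
pos 24: '}' matches '{'; pop; stack = {
pos 25: '}' matches '{'; pop; stack = (empty)
pos 26: push '{'; stack = {
pos 27: '}' matches '{'; pop; stack = (empty)
pos 28: push '('; stack = (
pos 29: push '['; stack = ([
pos 30: ']' matches '['; pop; stack = (
pos 31: ')' matches '('; pop; stack = (empty)
pos 32: push '{'; stack = {
pos 33: push '{'; stack = {{
pos 34: '}' matches '{'; pop; stack = {
pos 35: '}' matches '{'; pop; stack = (empty)
end: stack empty → VALID
Verdict: properly nested → yes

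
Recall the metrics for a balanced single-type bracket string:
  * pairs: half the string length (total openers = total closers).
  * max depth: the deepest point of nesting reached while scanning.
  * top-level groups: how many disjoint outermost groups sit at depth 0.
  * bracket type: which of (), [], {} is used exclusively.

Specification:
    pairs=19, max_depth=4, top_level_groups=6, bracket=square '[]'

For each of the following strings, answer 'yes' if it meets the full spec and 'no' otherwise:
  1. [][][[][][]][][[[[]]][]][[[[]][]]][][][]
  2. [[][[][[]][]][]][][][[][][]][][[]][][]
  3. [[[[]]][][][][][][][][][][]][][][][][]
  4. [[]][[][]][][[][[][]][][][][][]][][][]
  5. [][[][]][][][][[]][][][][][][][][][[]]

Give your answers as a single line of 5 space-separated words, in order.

Answer: no no yes no no

Derivation:
String 1 '[][][[][][]][][[[[]]][]][[[[]][]]][][][]': depth seq [1 0 1 0 1 2 1 2 1 2 1 0 1 0 1 2 3 4 3 2 1 2 1 0 1 2 3 4 3 2 3 2 1 0 1 0 1 0 1 0]
  -> pairs=20 depth=4 groups=9 -> no
String 2 '[[][[][[]][]][]][][][[][][]][][[]][][]': depth seq [1 2 1 2 3 2 3 4 3 2 3 2 1 2 1 0 1 0 1 0 1 2 1 2 1 2 1 0 1 0 1 2 1 0 1 0 1 0]
  -> pairs=19 depth=4 groups=8 -> no
String 3 '[[[[]]][][][][][][][][][][]][][][][][]': depth seq [1 2 3 4 3 2 1 2 1 2 1 2 1 2 1 2 1 2 1 2 1 2 1 2 1 2 1 0 1 0 1 0 1 0 1 0 1 0]
  -> pairs=19 depth=4 groups=6 -> yes
String 4 '[[]][[][]][][[][[][]][][][][][]][][][]': depth seq [1 2 1 0 1 2 1 2 1 0 1 0 1 2 1 2 3 2 3 2 1 2 1 2 1 2 1 2 1 2 1 0 1 0 1 0 1 0]
  -> pairs=19 depth=3 groups=7 -> no
String 5 '[][[][]][][][][[]][][][][][][][][][[]]': depth seq [1 0 1 2 1 2 1 0 1 0 1 0 1 0 1 2 1 0 1 0 1 0 1 0 1 0 1 0 1 0 1 0 1 0 1 2 1 0]
  -> pairs=19 depth=2 groups=15 -> no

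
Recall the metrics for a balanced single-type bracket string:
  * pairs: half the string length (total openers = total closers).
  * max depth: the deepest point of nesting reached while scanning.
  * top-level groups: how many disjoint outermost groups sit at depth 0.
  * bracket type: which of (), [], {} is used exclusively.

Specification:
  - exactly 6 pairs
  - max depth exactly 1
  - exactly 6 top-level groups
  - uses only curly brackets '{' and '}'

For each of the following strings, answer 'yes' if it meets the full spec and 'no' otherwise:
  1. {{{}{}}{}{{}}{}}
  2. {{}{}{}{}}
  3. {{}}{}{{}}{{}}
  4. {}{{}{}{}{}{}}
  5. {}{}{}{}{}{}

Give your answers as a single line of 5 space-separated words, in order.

Answer: no no no no yes

Derivation:
String 1 '{{{}{}}{}{{}}{}}': depth seq [1 2 3 2 3 2 1 2 1 2 3 2 1 2 1 0]
  -> pairs=8 depth=3 groups=1 -> no
String 2 '{{}{}{}{}}': depth seq [1 2 1 2 1 2 1 2 1 0]
  -> pairs=5 depth=2 groups=1 -> no
String 3 '{{}}{}{{}}{{}}': depth seq [1 2 1 0 1 0 1 2 1 0 1 2 1 0]
  -> pairs=7 depth=2 groups=4 -> no
String 4 '{}{{}{}{}{}{}}': depth seq [1 0 1 2 1 2 1 2 1 2 1 2 1 0]
  -> pairs=7 depth=2 groups=2 -> no
String 5 '{}{}{}{}{}{}': depth seq [1 0 1 0 1 0 1 0 1 0 1 0]
  -> pairs=6 depth=1 groups=6 -> yes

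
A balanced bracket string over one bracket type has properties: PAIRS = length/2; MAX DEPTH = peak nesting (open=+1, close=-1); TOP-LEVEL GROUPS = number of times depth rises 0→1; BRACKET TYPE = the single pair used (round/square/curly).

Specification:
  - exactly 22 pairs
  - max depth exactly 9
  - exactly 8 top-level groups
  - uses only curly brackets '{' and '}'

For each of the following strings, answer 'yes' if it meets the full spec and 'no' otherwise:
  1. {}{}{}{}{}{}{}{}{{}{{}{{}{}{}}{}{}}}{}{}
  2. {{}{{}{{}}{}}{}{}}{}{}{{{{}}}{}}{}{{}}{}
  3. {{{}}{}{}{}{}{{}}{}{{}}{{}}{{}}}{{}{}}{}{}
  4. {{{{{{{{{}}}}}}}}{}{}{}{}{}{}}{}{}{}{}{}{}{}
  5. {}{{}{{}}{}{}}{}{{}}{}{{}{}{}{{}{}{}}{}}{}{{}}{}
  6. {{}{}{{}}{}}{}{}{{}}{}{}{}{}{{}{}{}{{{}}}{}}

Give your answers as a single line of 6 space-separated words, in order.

String 1 '{}{}{}{}{}{}{}{}{{}{{}{{}{}{}}{}{}}}{}{}': depth seq [1 0 1 0 1 0 1 0 1 0 1 0 1 0 1 0 1 2 1 2 3 2 3 4 3 4 3 4 3 2 3 2 3 2 1 0 1 0 1 0]
  -> pairs=20 depth=4 groups=11 -> no
String 2 '{{}{{}{{}}{}}{}{}}{}{}{{{{}}}{}}{}{{}}{}': depth seq [1 2 1 2 3 2 3 4 3 2 3 2 1 2 1 2 1 0 1 0 1 0 1 2 3 4 3 2 1 2 1 0 1 0 1 2 1 0 1 0]
  -> pairs=20 depth=4 groups=7 -> no
String 3 '{{{}}{}{}{}{}{{}}{}{{}}{{}}{{}}}{{}{}}{}{}': depth seq [1 2 3 2 1 2 1 2 1 2 1 2 1 2 3 2 1 2 1 2 3 2 1 2 3 2 1 2 3 2 1 0 1 2 1 2 1 0 1 0 1 0]
  -> pairs=21 depth=3 groups=4 -> no
String 4 '{{{{{{{{{}}}}}}}}{}{}{}{}{}{}}{}{}{}{}{}{}{}': depth seq [1 2 3 4 5 6 7 8 9 8 7 6 5 4 3 2 1 2 1 2 1 2 1 2 1 2 1 2 1 0 1 0 1 0 1 0 1 0 1 0 1 0 1 0]
  -> pairs=22 depth=9 groups=8 -> yes
String 5 '{}{{}{{}}{}{}}{}{{}}{}{{}{}{}{{}{}{}}{}}{}{{}}{}': depth seq [1 0 1 2 1 2 3 2 1 2 1 2 1 0 1 0 1 2 1 0 1 0 1 2 1 2 1 2 1 2 3 2 3 2 3 2 1 2 1 0 1 0 1 2 1 0 1 0]
  -> pairs=24 depth=3 groups=9 -> no
String 6 '{{}{}{{}}{}}{}{}{{}}{}{}{}{}{{}{}{}{{{}}}{}}': depth seq [1 2 1 2 1 2 3 2 1 2 1 0 1 0 1 0 1 2 1 0 1 0 1 0 1 0 1 0 1 2 1 2 1 2 1 2 3 4 3 2 1 2 1 0]
  -> pairs=22 depth=4 groups=9 -> no

Answer: no no no yes no no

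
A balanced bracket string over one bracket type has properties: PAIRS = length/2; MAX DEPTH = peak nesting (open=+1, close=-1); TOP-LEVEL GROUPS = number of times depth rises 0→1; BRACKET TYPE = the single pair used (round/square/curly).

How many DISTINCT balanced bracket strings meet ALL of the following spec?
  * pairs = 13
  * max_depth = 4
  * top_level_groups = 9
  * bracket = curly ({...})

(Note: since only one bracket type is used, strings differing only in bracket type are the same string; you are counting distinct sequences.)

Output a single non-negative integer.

Answer: 117

Derivation:
Spec: pairs=13 depth=4 groups=9
Count(depth <= 4) = 1251
Count(depth <= 3) = 1134
Count(depth == 4) = 1251 - 1134 = 117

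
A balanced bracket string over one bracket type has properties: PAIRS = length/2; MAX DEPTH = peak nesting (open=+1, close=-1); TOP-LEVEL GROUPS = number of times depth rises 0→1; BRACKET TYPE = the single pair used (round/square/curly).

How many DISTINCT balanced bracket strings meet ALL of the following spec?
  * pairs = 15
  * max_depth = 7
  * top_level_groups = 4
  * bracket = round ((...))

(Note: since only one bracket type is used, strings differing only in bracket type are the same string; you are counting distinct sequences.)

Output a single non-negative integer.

Answer: 87120

Derivation:
Spec: pairs=15 depth=7 groups=4
Count(depth <= 7) = 1155240
Count(depth <= 6) = 1068120
Count(depth == 7) = 1155240 - 1068120 = 87120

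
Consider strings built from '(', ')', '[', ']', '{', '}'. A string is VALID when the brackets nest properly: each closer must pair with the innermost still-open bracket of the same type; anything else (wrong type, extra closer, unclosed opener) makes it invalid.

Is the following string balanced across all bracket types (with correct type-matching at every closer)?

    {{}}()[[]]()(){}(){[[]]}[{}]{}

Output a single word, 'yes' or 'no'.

pos 0: push '{'; stack = {
pos 1: push '{'; stack = {{
pos 2: '}' matches '{'; pop; stack = {
pos 3: '}' matches '{'; pop; stack = (empty)
pos 4: push '('; stack = (
pos 5: ')' matches '('; pop; stack = (empty)
pos 6: push '['; stack = [
pos 7: push '['; stack = [[
pos 8: ']' matches '['; pop; stack = [
pos 9: ']' matches '['; pop; stack = (empty)
pos 10: push '('; stack = (
pos 11: ')' matches '('; pop; stack = (empty)
pos 12: push '('; stack = (
pos 13: ')' matches '('; pop; stack = (empty)
pos 14: push '{'; stack = {
pos 15: '}' matches '{'; pop; stack = (empty)
pos 16: push '('; stack = (
pos 17: ')' matches '('; pop; stack = (empty)
pos 18: push '{'; stack = {
pos 19: push '['; stack = {[
pos 20: push '['; stack = {[[
pos 21: ']' matches '['; pop; stack = {[
pos 22: ']' matches '['; pop; stack = {
pos 23: '}' matches '{'; pop; stack = (empty)
pos 24: push '['; stack = [
pos 25: push '{'; stack = [{
pos 26: '}' matches '{'; pop; stack = [
pos 27: ']' matches '['; pop; stack = (empty)
pos 28: push '{'; stack = {
pos 29: '}' matches '{'; pop; stack = (empty)
end: stack empty → VALID
Verdict: properly nested → yes

Answer: yes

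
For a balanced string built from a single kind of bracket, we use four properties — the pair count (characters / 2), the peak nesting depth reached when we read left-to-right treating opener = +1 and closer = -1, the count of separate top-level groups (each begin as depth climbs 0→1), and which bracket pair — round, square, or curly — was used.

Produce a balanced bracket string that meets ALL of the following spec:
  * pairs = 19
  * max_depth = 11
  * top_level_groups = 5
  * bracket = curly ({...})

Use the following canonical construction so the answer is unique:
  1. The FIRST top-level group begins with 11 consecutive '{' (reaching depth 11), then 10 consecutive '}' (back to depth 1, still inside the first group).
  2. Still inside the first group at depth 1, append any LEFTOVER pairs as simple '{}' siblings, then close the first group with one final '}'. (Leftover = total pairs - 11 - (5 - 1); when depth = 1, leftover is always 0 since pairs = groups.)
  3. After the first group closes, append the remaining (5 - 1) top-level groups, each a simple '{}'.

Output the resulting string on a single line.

Answer: {{{{{{{{{{{}}}}}}}}}}{}{}{}{}}{}{}{}{}

Derivation:
Spec: pairs=19 depth=11 groups=5
Leftover pairs = 19 - 11 - (5-1) = 4
First group: deep chain of depth 11 + 4 sibling pairs
Remaining 4 groups: simple '{}' each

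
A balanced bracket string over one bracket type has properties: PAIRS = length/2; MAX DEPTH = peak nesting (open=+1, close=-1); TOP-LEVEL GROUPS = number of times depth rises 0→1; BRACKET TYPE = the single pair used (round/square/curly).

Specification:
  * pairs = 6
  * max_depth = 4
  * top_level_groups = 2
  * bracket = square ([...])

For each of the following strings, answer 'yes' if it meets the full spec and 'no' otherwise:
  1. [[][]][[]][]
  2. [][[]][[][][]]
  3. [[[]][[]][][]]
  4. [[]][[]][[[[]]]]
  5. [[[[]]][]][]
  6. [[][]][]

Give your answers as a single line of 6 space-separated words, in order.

String 1 '[[][]][[]][]': depth seq [1 2 1 2 1 0 1 2 1 0 1 0]
  -> pairs=6 depth=2 groups=3 -> no
String 2 '[][[]][[][][]]': depth seq [1 0 1 2 1 0 1 2 1 2 1 2 1 0]
  -> pairs=7 depth=2 groups=3 -> no
String 3 '[[[]][[]][][]]': depth seq [1 2 3 2 1 2 3 2 1 2 1 2 1 0]
  -> pairs=7 depth=3 groups=1 -> no
String 4 '[[]][[]][[[[]]]]': depth seq [1 2 1 0 1 2 1 0 1 2 3 4 3 2 1 0]
  -> pairs=8 depth=4 groups=3 -> no
String 5 '[[[[]]][]][]': depth seq [1 2 3 4 3 2 1 2 1 0 1 0]
  -> pairs=6 depth=4 groups=2 -> yes
String 6 '[[][]][]': depth seq [1 2 1 2 1 0 1 0]
  -> pairs=4 depth=2 groups=2 -> no

Answer: no no no no yes no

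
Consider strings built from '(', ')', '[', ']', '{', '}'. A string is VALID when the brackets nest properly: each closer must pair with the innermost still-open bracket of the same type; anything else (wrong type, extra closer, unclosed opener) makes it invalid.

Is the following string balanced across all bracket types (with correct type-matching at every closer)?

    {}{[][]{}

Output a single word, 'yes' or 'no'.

Answer: no

Derivation:
pos 0: push '{'; stack = {
pos 1: '}' matches '{'; pop; stack = (empty)
pos 2: push '{'; stack = {
pos 3: push '['; stack = {[
pos 4: ']' matches '['; pop; stack = {
pos 5: push '['; stack = {[
pos 6: ']' matches '['; pop; stack = {
pos 7: push '{'; stack = {{
pos 8: '}' matches '{'; pop; stack = {
end: stack still non-empty ({) → INVALID
Verdict: unclosed openers at end: { → no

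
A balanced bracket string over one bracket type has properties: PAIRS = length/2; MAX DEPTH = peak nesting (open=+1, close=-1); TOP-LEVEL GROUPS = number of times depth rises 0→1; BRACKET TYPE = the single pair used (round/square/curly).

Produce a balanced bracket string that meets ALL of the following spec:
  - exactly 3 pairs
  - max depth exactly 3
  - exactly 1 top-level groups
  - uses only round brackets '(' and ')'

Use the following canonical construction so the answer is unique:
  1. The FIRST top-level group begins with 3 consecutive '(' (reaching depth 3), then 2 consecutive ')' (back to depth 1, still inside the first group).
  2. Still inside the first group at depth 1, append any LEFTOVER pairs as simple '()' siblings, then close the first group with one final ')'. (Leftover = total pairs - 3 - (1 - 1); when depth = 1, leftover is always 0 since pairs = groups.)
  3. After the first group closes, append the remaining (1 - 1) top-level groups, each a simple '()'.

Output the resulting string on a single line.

Spec: pairs=3 depth=3 groups=1
Leftover pairs = 3 - 3 - (1-1) = 0
First group: deep chain of depth 3 + 0 sibling pairs
Remaining 0 groups: simple '()' each

Answer: ((()))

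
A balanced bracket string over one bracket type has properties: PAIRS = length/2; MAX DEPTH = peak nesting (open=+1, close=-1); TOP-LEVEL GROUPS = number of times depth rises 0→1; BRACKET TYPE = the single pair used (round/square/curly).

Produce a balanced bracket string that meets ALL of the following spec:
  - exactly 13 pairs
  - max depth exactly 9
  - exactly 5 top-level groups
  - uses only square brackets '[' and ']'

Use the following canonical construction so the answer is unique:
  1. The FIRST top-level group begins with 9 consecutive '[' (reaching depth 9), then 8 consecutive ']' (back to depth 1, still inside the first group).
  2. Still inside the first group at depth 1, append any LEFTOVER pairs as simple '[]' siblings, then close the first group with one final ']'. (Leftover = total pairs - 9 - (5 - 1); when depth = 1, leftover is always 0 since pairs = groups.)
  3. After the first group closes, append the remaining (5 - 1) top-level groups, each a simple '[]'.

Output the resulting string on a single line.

Answer: [[[[[[[[[]]]]]]]]][][][][]

Derivation:
Spec: pairs=13 depth=9 groups=5
Leftover pairs = 13 - 9 - (5-1) = 0
First group: deep chain of depth 9 + 0 sibling pairs
Remaining 4 groups: simple '[]' each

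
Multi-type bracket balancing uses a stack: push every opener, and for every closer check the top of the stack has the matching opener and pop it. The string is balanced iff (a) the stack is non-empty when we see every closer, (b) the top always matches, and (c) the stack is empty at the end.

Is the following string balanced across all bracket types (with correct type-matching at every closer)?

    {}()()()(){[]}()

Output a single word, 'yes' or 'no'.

pos 0: push '{'; stack = {
pos 1: '}' matches '{'; pop; stack = (empty)
pos 2: push '('; stack = (
pos 3: ')' matches '('; pop; stack = (empty)
pos 4: push '('; stack = (
pos 5: ')' matches '('; pop; stack = (empty)
pos 6: push '('; stack = (
pos 7: ')' matches '('; pop; stack = (empty)
pos 8: push '('; stack = (
pos 9: ')' matches '('; pop; stack = (empty)
pos 10: push '{'; stack = {
pos 11: push '['; stack = {[
pos 12: ']' matches '['; pop; stack = {
pos 13: '}' matches '{'; pop; stack = (empty)
pos 14: push '('; stack = (
pos 15: ')' matches '('; pop; stack = (empty)
end: stack empty → VALID
Verdict: properly nested → yes

Answer: yes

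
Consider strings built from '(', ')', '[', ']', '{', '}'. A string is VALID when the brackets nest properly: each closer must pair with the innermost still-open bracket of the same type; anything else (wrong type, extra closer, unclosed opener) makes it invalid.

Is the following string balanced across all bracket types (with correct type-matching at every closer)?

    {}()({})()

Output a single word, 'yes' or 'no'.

pos 0: push '{'; stack = {
pos 1: '}' matches '{'; pop; stack = (empty)
pos 2: push '('; stack = (
pos 3: ')' matches '('; pop; stack = (empty)
pos 4: push '('; stack = (
pos 5: push '{'; stack = ({
pos 6: '}' matches '{'; pop; stack = (
pos 7: ')' matches '('; pop; stack = (empty)
pos 8: push '('; stack = (
pos 9: ')' matches '('; pop; stack = (empty)
end: stack empty → VALID
Verdict: properly nested → yes

Answer: yes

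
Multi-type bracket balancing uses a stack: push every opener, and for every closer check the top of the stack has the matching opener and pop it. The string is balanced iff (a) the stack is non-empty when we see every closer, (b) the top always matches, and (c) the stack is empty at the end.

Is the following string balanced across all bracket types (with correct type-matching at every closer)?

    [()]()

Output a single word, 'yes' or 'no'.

pos 0: push '['; stack = [
pos 1: push '('; stack = [(
pos 2: ')' matches '('; pop; stack = [
pos 3: ']' matches '['; pop; stack = (empty)
pos 4: push '('; stack = (
pos 5: ')' matches '('; pop; stack = (empty)
end: stack empty → VALID
Verdict: properly nested → yes

Answer: yes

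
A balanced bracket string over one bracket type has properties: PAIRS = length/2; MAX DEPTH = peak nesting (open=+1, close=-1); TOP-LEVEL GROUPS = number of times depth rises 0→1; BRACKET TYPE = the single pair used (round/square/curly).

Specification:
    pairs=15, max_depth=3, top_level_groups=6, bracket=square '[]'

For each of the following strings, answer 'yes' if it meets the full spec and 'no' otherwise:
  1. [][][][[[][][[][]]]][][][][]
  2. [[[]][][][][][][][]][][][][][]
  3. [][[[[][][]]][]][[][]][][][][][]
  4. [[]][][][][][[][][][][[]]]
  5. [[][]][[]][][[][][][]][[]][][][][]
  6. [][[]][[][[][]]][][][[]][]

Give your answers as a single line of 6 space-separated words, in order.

String 1 '[][][][[[][][[][]]]][][][][]': depth seq [1 0 1 0 1 0 1 2 3 2 3 2 3 4 3 4 3 2 1 0 1 0 1 0 1 0 1 0]
  -> pairs=14 depth=4 groups=8 -> no
String 2 '[[[]][][][][][][][]][][][][][]': depth seq [1 2 3 2 1 2 1 2 1 2 1 2 1 2 1 2 1 2 1 0 1 0 1 0 1 0 1 0 1 0]
  -> pairs=15 depth=3 groups=6 -> yes
String 3 '[][[[[][][]]][]][[][]][][][][][]': depth seq [1 0 1 2 3 4 3 4 3 4 3 2 1 2 1 0 1 2 1 2 1 0 1 0 1 0 1 0 1 0 1 0]
  -> pairs=16 depth=4 groups=8 -> no
String 4 '[[]][][][][][[][][][][[]]]': depth seq [1 2 1 0 1 0 1 0 1 0 1 0 1 2 1 2 1 2 1 2 1 2 3 2 1 0]
  -> pairs=13 depth=3 groups=6 -> no
String 5 '[[][]][[]][][[][][][]][[]][][][][]': depth seq [1 2 1 2 1 0 1 2 1 0 1 0 1 2 1 2 1 2 1 2 1 0 1 2 1 0 1 0 1 0 1 0 1 0]
  -> pairs=17 depth=2 groups=9 -> no
String 6 '[][[]][[][[][]]][][][[]][]': depth seq [1 0 1 2 1 0 1 2 1 2 3 2 3 2 1 0 1 0 1 0 1 2 1 0 1 0]
  -> pairs=13 depth=3 groups=7 -> no

Answer: no yes no no no no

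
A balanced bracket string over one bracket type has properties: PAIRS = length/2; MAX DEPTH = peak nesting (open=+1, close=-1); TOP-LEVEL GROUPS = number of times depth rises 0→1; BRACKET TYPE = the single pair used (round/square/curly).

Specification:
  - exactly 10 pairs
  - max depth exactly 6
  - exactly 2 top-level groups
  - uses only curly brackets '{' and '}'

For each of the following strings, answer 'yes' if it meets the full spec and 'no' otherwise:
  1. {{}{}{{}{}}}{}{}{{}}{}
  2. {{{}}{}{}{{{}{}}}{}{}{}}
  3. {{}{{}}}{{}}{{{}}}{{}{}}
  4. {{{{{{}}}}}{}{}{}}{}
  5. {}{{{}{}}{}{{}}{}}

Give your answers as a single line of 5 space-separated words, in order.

Answer: no no no yes no

Derivation:
String 1 '{{}{}{{}{}}}{}{}{{}}{}': depth seq [1 2 1 2 1 2 3 2 3 2 1 0 1 0 1 0 1 2 1 0 1 0]
  -> pairs=11 depth=3 groups=5 -> no
String 2 '{{{}}{}{}{{{}{}}}{}{}{}}': depth seq [1 2 3 2 1 2 1 2 1 2 3 4 3 4 3 2 1 2 1 2 1 2 1 0]
  -> pairs=12 depth=4 groups=1 -> no
String 3 '{{}{{}}}{{}}{{{}}}{{}{}}': depth seq [1 2 1 2 3 2 1 0 1 2 1 0 1 2 3 2 1 0 1 2 1 2 1 0]
  -> pairs=12 depth=3 groups=4 -> no
String 4 '{{{{{{}}}}}{}{}{}}{}': depth seq [1 2 3 4 5 6 5 4 3 2 1 2 1 2 1 2 1 0 1 0]
  -> pairs=10 depth=6 groups=2 -> yes
String 5 '{}{{{}{}}{}{{}}{}}': depth seq [1 0 1 2 3 2 3 2 1 2 1 2 3 2 1 2 1 0]
  -> pairs=9 depth=3 groups=2 -> no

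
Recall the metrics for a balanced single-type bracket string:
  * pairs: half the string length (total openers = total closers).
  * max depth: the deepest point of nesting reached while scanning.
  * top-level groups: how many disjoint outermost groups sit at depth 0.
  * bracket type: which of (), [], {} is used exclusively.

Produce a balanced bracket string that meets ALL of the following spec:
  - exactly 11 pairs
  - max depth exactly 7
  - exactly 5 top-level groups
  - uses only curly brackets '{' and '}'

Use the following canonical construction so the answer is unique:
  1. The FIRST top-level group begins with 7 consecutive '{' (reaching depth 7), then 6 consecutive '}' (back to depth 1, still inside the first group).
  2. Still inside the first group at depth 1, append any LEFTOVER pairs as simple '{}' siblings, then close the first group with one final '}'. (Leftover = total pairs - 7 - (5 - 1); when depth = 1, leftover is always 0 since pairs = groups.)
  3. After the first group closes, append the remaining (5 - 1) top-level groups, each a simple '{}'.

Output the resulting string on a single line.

Answer: {{{{{{{}}}}}}}{}{}{}{}

Derivation:
Spec: pairs=11 depth=7 groups=5
Leftover pairs = 11 - 7 - (5-1) = 0
First group: deep chain of depth 7 + 0 sibling pairs
Remaining 4 groups: simple '{}' each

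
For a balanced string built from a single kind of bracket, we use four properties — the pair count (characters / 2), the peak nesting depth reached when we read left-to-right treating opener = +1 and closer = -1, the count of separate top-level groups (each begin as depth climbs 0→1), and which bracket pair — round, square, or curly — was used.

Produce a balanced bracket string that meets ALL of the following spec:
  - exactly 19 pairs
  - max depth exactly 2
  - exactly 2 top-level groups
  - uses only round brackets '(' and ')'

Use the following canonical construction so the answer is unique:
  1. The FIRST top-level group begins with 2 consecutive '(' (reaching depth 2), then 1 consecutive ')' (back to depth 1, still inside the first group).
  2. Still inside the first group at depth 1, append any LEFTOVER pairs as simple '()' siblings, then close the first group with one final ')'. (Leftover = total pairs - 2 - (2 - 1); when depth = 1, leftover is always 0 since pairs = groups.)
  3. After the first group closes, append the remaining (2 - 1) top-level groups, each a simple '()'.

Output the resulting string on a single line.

Answer: (()()()()()()()()()()()()()()()()())()

Derivation:
Spec: pairs=19 depth=2 groups=2
Leftover pairs = 19 - 2 - (2-1) = 16
First group: deep chain of depth 2 + 16 sibling pairs
Remaining 1 groups: simple '()' each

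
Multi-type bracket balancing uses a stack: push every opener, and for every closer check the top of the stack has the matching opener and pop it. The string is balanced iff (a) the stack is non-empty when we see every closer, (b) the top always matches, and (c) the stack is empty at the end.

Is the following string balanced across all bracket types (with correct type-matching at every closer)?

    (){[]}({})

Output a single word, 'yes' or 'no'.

pos 0: push '('; stack = (
pos 1: ')' matches '('; pop; stack = (empty)
pos 2: push '{'; stack = {
pos 3: push '['; stack = {[
pos 4: ']' matches '['; pop; stack = {
pos 5: '}' matches '{'; pop; stack = (empty)
pos 6: push '('; stack = (
pos 7: push '{'; stack = ({
pos 8: '}' matches '{'; pop; stack = (
pos 9: ')' matches '('; pop; stack = (empty)
end: stack empty → VALID
Verdict: properly nested → yes

Answer: yes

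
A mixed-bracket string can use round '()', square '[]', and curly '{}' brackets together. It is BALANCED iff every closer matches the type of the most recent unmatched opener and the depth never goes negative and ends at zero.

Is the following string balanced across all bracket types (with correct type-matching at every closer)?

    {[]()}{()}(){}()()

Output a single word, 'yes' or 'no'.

Answer: yes

Derivation:
pos 0: push '{'; stack = {
pos 1: push '['; stack = {[
pos 2: ']' matches '['; pop; stack = {
pos 3: push '('; stack = {(
pos 4: ')' matches '('; pop; stack = {
pos 5: '}' matches '{'; pop; stack = (empty)
pos 6: push '{'; stack = {
pos 7: push '('; stack = {(
pos 8: ')' matches '('; pop; stack = {
pos 9: '}' matches '{'; pop; stack = (empty)
pos 10: push '('; stack = (
pos 11: ')' matches '('; pop; stack = (empty)
pos 12: push '{'; stack = {
pos 13: '}' matches '{'; pop; stack = (empty)
pos 14: push '('; stack = (
pos 15: ')' matches '('; pop; stack = (empty)
pos 16: push '('; stack = (
pos 17: ')' matches '('; pop; stack = (empty)
end: stack empty → VALID
Verdict: properly nested → yes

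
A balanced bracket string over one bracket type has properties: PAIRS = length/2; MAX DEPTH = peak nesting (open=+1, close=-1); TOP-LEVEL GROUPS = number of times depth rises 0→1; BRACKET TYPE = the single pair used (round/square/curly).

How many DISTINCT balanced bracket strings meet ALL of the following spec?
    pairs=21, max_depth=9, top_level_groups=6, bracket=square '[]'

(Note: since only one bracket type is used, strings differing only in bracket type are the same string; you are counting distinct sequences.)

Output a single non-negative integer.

Spec: pairs=21 depth=9 groups=6
Count(depth <= 9) = 921826224
Count(depth <= 8) = 905166768
Count(depth == 9) = 921826224 - 905166768 = 16659456

Answer: 16659456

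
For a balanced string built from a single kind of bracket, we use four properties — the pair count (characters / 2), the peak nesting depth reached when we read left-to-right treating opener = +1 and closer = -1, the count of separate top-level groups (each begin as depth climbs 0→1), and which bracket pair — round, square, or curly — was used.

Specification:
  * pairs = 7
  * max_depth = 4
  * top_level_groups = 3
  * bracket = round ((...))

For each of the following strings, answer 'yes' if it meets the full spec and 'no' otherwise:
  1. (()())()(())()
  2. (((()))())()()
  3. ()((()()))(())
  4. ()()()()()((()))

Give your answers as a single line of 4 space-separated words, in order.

String 1 '(()())()(())()': depth seq [1 2 1 2 1 0 1 0 1 2 1 0 1 0]
  -> pairs=7 depth=2 groups=4 -> no
String 2 '(((()))())()()': depth seq [1 2 3 4 3 2 1 2 1 0 1 0 1 0]
  -> pairs=7 depth=4 groups=3 -> yes
String 3 '()((()()))(())': depth seq [1 0 1 2 3 2 3 2 1 0 1 2 1 0]
  -> pairs=7 depth=3 groups=3 -> no
String 4 '()()()()()((()))': depth seq [1 0 1 0 1 0 1 0 1 0 1 2 3 2 1 0]
  -> pairs=8 depth=3 groups=6 -> no

Answer: no yes no no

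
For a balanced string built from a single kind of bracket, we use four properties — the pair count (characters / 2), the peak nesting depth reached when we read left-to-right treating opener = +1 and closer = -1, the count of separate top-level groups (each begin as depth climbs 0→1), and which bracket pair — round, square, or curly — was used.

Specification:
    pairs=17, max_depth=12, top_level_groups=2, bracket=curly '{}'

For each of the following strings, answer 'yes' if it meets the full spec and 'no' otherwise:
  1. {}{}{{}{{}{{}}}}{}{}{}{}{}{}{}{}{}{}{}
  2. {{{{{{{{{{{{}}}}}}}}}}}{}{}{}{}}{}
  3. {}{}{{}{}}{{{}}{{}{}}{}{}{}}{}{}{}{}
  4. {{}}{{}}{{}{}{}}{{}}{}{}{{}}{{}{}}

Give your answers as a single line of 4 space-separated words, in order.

Answer: no yes no no

Derivation:
String 1 '{}{}{{}{{}{{}}}}{}{}{}{}{}{}{}{}{}{}{}': depth seq [1 0 1 0 1 2 1 2 3 2 3 4 3 2 1 0 1 0 1 0 1 0 1 0 1 0 1 0 1 0 1 0 1 0 1 0 1 0]
  -> pairs=19 depth=4 groups=14 -> no
String 2 '{{{{{{{{{{{{}}}}}}}}}}}{}{}{}{}}{}': depth seq [1 2 3 4 5 6 7 8 9 10 11 12 11 10 9 8 7 6 5 4 3 2 1 2 1 2 1 2 1 2 1 0 1 0]
  -> pairs=17 depth=12 groups=2 -> yes
String 3 '{}{}{{}{}}{{{}}{{}{}}{}{}{}}{}{}{}{}': depth seq [1 0 1 0 1 2 1 2 1 0 1 2 3 2 1 2 3 2 3 2 1 2 1 2 1 2 1 0 1 0 1 0 1 0 1 0]
  -> pairs=18 depth=3 groups=8 -> no
String 4 '{{}}{{}}{{}{}{}}{{}}{}{}{{}}{{}{}}': depth seq [1 2 1 0 1 2 1 0 1 2 1 2 1 2 1 0 1 2 1 0 1 0 1 0 1 2 1 0 1 2 1 2 1 0]
  -> pairs=17 depth=2 groups=8 -> no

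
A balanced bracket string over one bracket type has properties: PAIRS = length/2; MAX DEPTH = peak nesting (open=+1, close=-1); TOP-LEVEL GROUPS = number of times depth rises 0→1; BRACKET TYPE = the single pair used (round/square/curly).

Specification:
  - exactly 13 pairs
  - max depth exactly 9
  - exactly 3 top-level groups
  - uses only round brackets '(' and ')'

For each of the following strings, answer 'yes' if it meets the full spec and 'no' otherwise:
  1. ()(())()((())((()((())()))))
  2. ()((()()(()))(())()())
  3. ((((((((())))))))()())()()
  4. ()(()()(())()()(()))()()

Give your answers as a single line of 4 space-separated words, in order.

Answer: no no yes no

Derivation:
String 1 '()(())()((())((()((())()))))': depth seq [1 0 1 2 1 0 1 0 1 2 3 2 1 2 3 4 3 4 5 6 5 4 5 4 3 2 1 0]
  -> pairs=14 depth=6 groups=4 -> no
String 2 '()((()()(()))(())()())': depth seq [1 0 1 2 3 2 3 2 3 4 3 2 1 2 3 2 1 2 1 2 1 0]
  -> pairs=11 depth=4 groups=2 -> no
String 3 '((((((((())))))))()())()()': depth seq [1 2 3 4 5 6 7 8 9 8 7 6 5 4 3 2 1 2 1 2 1 0 1 0 1 0]
  -> pairs=13 depth=9 groups=3 -> yes
String 4 '()(()()(())()()(()))()()': depth seq [1 0 1 2 1 2 1 2 3 2 1 2 1 2 1 2 3 2 1 0 1 0 1 0]
  -> pairs=12 depth=3 groups=4 -> no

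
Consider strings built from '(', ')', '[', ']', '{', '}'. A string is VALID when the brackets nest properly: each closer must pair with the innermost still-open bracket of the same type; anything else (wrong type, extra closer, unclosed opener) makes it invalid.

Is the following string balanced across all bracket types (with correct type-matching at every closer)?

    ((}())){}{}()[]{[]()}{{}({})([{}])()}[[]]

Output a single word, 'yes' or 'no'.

pos 0: push '('; stack = (
pos 1: push '('; stack = ((
pos 2: saw closer '}' but top of stack is '(' (expected ')') → INVALID
Verdict: type mismatch at position 2: '}' closes '(' → no

Answer: no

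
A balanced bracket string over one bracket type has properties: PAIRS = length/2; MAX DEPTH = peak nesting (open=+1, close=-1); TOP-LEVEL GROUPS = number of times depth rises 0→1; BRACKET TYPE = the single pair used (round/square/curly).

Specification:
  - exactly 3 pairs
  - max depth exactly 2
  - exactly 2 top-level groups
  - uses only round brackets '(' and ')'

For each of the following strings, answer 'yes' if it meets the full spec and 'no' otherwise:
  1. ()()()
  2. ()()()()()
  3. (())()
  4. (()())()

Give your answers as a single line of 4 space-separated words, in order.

Answer: no no yes no

Derivation:
String 1 '()()()': depth seq [1 0 1 0 1 0]
  -> pairs=3 depth=1 groups=3 -> no
String 2 '()()()()()': depth seq [1 0 1 0 1 0 1 0 1 0]
  -> pairs=5 depth=1 groups=5 -> no
String 3 '(())()': depth seq [1 2 1 0 1 0]
  -> pairs=3 depth=2 groups=2 -> yes
String 4 '(()())()': depth seq [1 2 1 2 1 0 1 0]
  -> pairs=4 depth=2 groups=2 -> no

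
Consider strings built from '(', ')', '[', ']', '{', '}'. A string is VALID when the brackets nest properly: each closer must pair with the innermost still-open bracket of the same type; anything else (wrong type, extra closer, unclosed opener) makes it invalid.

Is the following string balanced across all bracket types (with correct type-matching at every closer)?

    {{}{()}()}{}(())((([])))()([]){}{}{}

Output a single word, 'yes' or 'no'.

Answer: yes

Derivation:
pos 0: push '{'; stack = {
pos 1: push '{'; stack = {{
pos 2: '}' matches '{'; pop; stack = {
pos 3: push '{'; stack = {{
pos 4: push '('; stack = {{(
pos 5: ')' matches '('; pop; stack = {{
pos 6: '}' matches '{'; pop; stack = {
pos 7: push '('; stack = {(
pos 8: ')' matches '('; pop; stack = {
pos 9: '}' matches '{'; pop; stack = (empty)
pos 10: push '{'; stack = {
pos 11: '}' matches '{'; pop; stack = (empty)
pos 12: push '('; stack = (
pos 13: push '('; stack = ((
pos 14: ')' matches '('; pop; stack = (
pos 15: ')' matches '('; pop; stack = (empty)
pos 16: push '('; stack = (
pos 17: push '('; stack = ((
pos 18: push '('; stack = (((
pos 19: push '['; stack = ((([
pos 20: ']' matches '['; pop; stack = (((
pos 21: ')' matches '('; pop; stack = ((
pos 22: ')' matches '('; pop; stack = (
pos 23: ')' matches '('; pop; stack = (empty)
pos 24: push '('; stack = (
pos 25: ')' matches '('; pop; stack = (empty)
pos 26: push '('; stack = (
pos 27: push '['; stack = ([
pos 28: ']' matches '['; pop; stack = (
pos 29: ')' matches '('; pop; stack = (empty)
pos 30: push '{'; stack = {
pos 31: '}' matches '{'; pop; stack = (empty)
pos 32: push '{'; stack = {
pos 33: '}' matches '{'; pop; stack = (empty)
pos 34: push '{'; stack = {
pos 35: '}' matches '{'; pop; stack = (empty)
end: stack empty → VALID
Verdict: properly nested → yes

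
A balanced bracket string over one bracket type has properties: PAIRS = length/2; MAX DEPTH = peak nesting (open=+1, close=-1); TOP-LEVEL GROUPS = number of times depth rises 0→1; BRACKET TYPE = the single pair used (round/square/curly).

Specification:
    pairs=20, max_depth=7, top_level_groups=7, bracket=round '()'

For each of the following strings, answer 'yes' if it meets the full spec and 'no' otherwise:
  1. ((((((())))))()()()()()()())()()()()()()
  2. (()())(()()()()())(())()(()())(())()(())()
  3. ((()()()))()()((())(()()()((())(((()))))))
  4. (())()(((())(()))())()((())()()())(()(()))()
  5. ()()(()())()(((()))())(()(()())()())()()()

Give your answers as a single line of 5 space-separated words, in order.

String 1 '((((((())))))()()()()()()())()()()()()()': depth seq [1 2 3 4 5 6 7 6 5 4 3 2 1 2 1 2 1 2 1 2 1 2 1 2 1 2 1 0 1 0 1 0 1 0 1 0 1 0 1 0]
  -> pairs=20 depth=7 groups=7 -> yes
String 2 '(()())(()()()()())(())()(()())(())()(())()': depth seq [1 2 1 2 1 0 1 2 1 2 1 2 1 2 1 2 1 0 1 2 1 0 1 0 1 2 1 2 1 0 1 2 1 0 1 0 1 2 1 0 1 0]
  -> pairs=21 depth=2 groups=9 -> no
String 3 '((()()()))()()((())(()()()((())(((()))))))': depth seq [1 2 3 2 3 2 3 2 1 0 1 0 1 0 1 2 3 2 1 2 3 2 3 2 3 2 3 4 5 4 3 4 5 6 7 6 5 4 3 2 1 0]
  -> pairs=21 depth=7 groups=4 -> no
String 4 '(())()(((())(()))())()((())()()())(()(()))()': depth seq [1 2 1 0 1 0 1 2 3 4 3 2 3 4 3 2 1 2 1 0 1 0 1 2 3 2 1 2 1 2 1 2 1 0 1 2 1 2 3 2 1 0 1 0]
  -> pairs=22 depth=4 groups=7 -> no
String 5 '()()(()())()(((()))())(()(()())()())()()()': depth seq [1 0 1 0 1 2 1 2 1 0 1 0 1 2 3 4 3 2 1 2 1 0 1 2 1 2 3 2 3 2 1 2 1 2 1 0 1 0 1 0 1 0]
  -> pairs=21 depth=4 groups=9 -> no

Answer: yes no no no no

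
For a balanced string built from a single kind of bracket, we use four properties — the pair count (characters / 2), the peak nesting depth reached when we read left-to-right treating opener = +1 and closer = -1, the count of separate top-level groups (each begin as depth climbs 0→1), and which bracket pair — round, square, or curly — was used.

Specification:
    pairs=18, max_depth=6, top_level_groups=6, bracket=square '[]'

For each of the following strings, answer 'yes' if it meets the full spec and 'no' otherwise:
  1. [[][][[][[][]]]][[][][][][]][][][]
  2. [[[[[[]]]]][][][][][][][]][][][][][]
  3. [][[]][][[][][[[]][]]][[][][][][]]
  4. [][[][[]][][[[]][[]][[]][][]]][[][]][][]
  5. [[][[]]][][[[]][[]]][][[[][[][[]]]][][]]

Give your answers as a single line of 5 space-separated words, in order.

Answer: no yes no no no

Derivation:
String 1 '[[][][[][[][]]]][[][][][][]][][][]': depth seq [1 2 1 2 1 2 3 2 3 4 3 4 3 2 1 0 1 2 1 2 1 2 1 2 1 2 1 0 1 0 1 0 1 0]
  -> pairs=17 depth=4 groups=5 -> no
String 2 '[[[[[[]]]]][][][][][][][]][][][][][]': depth seq [1 2 3 4 5 6 5 4 3 2 1 2 1 2 1 2 1 2 1 2 1 2 1 2 1 0 1 0 1 0 1 0 1 0 1 0]
  -> pairs=18 depth=6 groups=6 -> yes
String 3 '[][[]][][[][][[[]][]]][[][][][][]]': depth seq [1 0 1 2 1 0 1 0 1 2 1 2 1 2 3 4 3 2 3 2 1 0 1 2 1 2 1 2 1 2 1 2 1 0]
  -> pairs=17 depth=4 groups=5 -> no
String 4 '[][[][[]][][[[]][[]][[]][][]]][[][]][][]': depth seq [1 0 1 2 1 2 3 2 1 2 1 2 3 4 3 2 3 4 3 2 3 4 3 2 3 2 3 2 1 0 1 2 1 2 1 0 1 0 1 0]
  -> pairs=20 depth=4 groups=5 -> no
String 5 '[[][[]]][][[[]][[]]][][[[][[][[]]]][][]]': depth seq [1 2 1 2 3 2 1 0 1 0 1 2 3 2 1 2 3 2 1 0 1 0 1 2 3 2 3 4 3 4 5 4 3 2 1 2 1 2 1 0]
  -> pairs=20 depth=5 groups=5 -> no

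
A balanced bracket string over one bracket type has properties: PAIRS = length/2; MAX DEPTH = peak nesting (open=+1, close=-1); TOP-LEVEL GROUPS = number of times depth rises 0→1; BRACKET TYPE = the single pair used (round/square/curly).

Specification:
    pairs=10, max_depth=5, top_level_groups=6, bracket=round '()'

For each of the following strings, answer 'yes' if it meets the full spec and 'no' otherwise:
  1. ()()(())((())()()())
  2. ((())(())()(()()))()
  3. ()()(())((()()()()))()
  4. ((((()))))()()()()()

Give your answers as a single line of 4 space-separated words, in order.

String 1 '()()(())((())()()())': depth seq [1 0 1 0 1 2 1 0 1 2 3 2 1 2 1 2 1 2 1 0]
  -> pairs=10 depth=3 groups=4 -> no
String 2 '((())(())()(()()))()': depth seq [1 2 3 2 1 2 3 2 1 2 1 2 3 2 3 2 1 0 1 0]
  -> pairs=10 depth=3 groups=2 -> no
String 3 '()()(())((()()()()))()': depth seq [1 0 1 0 1 2 1 0 1 2 3 2 3 2 3 2 3 2 1 0 1 0]
  -> pairs=11 depth=3 groups=5 -> no
String 4 '((((()))))()()()()()': depth seq [1 2 3 4 5 4 3 2 1 0 1 0 1 0 1 0 1 0 1 0]
  -> pairs=10 depth=5 groups=6 -> yes

Answer: no no no yes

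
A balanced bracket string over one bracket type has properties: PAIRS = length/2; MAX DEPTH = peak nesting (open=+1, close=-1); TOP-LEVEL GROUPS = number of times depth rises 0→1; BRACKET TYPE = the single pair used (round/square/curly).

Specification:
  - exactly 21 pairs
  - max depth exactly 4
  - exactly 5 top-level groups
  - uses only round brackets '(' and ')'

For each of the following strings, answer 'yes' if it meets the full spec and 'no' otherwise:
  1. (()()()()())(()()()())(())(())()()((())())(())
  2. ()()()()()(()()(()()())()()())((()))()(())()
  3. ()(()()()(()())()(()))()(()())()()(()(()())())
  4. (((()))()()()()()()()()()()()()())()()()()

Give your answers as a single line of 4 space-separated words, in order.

Answer: no no no yes

Derivation:
String 1 '(()()()()())(()()()())(())(())()()((())())(())': depth seq [1 2 1 2 1 2 1 2 1 2 1 0 1 2 1 2 1 2 1 2 1 0 1 2 1 0 1 2 1 0 1 0 1 0 1 2 3 2 1 2 1 0 1 2 1 0]
  -> pairs=23 depth=3 groups=8 -> no
String 2 '()()()()()(()()(()()())()()())((()))()(())()': depth seq [1 0 1 0 1 0 1 0 1 0 1 2 1 2 1 2 3 2 3 2 3 2 1 2 1 2 1 2 1 0 1 2 3 2 1 0 1 0 1 2 1 0 1 0]
  -> pairs=22 depth=3 groups=10 -> no
String 3 '()(()()()(()())()(()))()(()())()()(()(()())())': depth seq [1 0 1 2 1 2 1 2 1 2 3 2 3 2 1 2 1 2 3 2 1 0 1 0 1 2 1 2 1 0 1 0 1 0 1 2 1 2 3 2 3 2 1 2 1 0]
  -> pairs=23 depth=3 groups=7 -> no
String 4 '(((()))()()()()()()()()()()()()())()()()()': depth seq [1 2 3 4 3 2 1 2 1 2 1 2 1 2 1 2 1 2 1 2 1 2 1 2 1 2 1 2 1 2 1 2 1 0 1 0 1 0 1 0 1 0]
  -> pairs=21 depth=4 groups=5 -> yes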